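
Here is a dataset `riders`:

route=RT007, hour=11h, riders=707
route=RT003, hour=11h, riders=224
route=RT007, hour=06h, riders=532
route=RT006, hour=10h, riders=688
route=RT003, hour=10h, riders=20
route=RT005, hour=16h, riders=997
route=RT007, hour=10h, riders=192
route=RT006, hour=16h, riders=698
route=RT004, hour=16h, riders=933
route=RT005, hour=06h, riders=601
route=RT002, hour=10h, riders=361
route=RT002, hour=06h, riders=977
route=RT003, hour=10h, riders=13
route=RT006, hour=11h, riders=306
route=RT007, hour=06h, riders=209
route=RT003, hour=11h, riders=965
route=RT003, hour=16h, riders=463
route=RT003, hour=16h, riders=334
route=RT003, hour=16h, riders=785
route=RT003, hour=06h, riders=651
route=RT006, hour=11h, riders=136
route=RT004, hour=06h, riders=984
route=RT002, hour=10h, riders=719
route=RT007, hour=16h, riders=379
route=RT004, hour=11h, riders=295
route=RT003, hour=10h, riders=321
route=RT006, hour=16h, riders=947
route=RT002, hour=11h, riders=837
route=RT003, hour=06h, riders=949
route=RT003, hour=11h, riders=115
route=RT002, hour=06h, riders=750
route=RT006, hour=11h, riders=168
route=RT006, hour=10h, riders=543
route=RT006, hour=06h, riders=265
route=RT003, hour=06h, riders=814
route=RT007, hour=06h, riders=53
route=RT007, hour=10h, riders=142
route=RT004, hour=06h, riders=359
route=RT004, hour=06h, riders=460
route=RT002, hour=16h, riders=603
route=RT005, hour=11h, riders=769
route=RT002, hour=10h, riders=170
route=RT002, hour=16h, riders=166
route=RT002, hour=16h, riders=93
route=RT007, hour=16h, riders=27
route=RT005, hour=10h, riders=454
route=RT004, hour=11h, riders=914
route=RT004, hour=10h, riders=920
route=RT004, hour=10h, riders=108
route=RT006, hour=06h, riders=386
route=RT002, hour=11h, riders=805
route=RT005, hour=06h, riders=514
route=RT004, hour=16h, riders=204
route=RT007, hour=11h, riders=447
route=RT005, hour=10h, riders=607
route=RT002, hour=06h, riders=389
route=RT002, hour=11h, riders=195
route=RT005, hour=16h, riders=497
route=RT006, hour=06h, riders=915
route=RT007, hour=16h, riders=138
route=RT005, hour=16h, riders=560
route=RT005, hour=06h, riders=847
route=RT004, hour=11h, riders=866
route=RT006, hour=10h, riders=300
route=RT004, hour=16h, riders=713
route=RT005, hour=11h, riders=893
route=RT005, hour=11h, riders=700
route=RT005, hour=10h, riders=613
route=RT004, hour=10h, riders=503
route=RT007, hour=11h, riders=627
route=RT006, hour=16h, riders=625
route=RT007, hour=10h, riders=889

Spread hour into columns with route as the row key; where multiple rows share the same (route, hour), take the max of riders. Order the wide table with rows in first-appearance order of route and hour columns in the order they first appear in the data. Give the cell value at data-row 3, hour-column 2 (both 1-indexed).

915

With rows in first-appearance order of route, row 3 is route=RT006. hour columns in first-appearance order: 11h, 06h, 10h, 16h; column 2 is 06h.
Long rows with route=RT006, hour=06h: max(265, 386, 915) = 915.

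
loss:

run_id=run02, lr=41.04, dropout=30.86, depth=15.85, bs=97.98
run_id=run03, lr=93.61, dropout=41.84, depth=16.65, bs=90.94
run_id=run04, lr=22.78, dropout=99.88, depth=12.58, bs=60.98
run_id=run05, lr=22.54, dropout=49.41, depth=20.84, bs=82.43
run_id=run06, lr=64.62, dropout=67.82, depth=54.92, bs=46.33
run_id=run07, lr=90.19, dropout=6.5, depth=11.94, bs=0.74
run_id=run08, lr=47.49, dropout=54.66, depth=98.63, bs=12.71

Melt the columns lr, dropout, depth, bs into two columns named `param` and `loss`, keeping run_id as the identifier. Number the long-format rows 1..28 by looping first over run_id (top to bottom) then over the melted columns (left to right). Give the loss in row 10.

99.88

28 rows total (7 × 4). Row 10: index ⌊(10-1)/4⌋ = 2 into run_id → run04; (10-1) mod 4 = 1 into the melted columns → dropout.
So row 10 is (run04, dropout, 99.88); loss = 99.88.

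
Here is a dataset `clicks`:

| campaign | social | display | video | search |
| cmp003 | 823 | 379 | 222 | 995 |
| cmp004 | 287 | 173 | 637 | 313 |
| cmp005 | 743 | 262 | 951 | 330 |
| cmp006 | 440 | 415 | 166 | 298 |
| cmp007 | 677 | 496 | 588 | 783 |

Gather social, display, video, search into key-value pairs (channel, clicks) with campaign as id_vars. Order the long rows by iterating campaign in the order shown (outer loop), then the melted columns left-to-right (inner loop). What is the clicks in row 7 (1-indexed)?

20 rows total (5 × 4). Row 7: index ⌊(7-1)/4⌋ = 1 into campaign → cmp004; (7-1) mod 4 = 2 into the melted columns → video.
So row 7 is (cmp004, video, 637); clicks = 637.

637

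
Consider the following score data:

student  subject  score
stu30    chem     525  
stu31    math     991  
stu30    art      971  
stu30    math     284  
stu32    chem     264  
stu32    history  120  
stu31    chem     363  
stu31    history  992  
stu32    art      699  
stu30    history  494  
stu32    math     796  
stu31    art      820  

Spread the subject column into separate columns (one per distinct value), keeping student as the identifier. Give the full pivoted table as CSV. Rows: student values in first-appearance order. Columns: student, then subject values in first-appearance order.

Columns: student plus the 4 distinct subject values (chem, math, art, history).
For example, row stu30 column chem takes score=525 from the long row (stu30, chem).

student,chem,math,art,history
stu30,525,284,971,494
stu31,363,991,820,992
stu32,264,796,699,120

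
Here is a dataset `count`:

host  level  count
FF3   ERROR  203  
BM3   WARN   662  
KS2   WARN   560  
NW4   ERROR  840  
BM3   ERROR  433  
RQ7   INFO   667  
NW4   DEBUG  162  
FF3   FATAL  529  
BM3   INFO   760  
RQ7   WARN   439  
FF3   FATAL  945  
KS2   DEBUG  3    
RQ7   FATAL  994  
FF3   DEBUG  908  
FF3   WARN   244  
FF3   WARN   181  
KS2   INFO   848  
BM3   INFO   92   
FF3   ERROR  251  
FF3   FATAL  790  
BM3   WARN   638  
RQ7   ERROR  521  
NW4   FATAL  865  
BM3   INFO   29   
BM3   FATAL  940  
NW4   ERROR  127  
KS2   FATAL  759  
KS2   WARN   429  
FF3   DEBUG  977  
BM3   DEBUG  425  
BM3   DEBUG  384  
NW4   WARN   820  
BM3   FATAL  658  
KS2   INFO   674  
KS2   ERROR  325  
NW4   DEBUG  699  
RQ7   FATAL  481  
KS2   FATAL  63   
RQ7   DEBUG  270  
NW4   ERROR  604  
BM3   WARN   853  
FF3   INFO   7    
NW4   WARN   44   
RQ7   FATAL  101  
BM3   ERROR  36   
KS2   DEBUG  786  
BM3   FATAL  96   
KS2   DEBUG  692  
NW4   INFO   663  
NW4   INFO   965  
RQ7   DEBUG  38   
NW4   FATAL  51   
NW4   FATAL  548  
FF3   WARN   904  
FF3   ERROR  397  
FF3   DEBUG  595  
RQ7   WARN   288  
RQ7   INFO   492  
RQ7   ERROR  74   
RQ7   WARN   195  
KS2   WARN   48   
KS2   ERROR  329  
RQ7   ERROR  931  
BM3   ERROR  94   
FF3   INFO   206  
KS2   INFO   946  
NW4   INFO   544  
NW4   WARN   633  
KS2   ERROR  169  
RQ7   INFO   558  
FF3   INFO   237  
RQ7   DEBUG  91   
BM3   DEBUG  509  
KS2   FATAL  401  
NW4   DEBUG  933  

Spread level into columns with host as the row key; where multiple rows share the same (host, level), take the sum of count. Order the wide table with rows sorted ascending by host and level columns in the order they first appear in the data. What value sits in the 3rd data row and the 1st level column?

823

With rows sorted ascending by host, row 3 is host=KS2. level columns in first-appearance order: ERROR, WARN, INFO, DEBUG, FATAL; column 1 is ERROR.
Long rows with host=KS2, level=ERROR: 325 + 329 + 169 = 823.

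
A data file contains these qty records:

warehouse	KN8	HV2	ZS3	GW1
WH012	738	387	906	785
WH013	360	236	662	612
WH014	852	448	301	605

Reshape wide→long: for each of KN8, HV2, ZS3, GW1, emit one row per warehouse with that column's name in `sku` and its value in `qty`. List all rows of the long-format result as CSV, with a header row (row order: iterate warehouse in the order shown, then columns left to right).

Each (warehouse, column) pair becomes one row: 3 × 4 = 12 rows.
For example, (WH012, KN8) → qty=738.

warehouse,sku,qty
WH012,KN8,738
WH012,HV2,387
WH012,ZS3,906
WH012,GW1,785
WH013,KN8,360
WH013,HV2,236
WH013,ZS3,662
WH013,GW1,612
WH014,KN8,852
WH014,HV2,448
WH014,ZS3,301
WH014,GW1,605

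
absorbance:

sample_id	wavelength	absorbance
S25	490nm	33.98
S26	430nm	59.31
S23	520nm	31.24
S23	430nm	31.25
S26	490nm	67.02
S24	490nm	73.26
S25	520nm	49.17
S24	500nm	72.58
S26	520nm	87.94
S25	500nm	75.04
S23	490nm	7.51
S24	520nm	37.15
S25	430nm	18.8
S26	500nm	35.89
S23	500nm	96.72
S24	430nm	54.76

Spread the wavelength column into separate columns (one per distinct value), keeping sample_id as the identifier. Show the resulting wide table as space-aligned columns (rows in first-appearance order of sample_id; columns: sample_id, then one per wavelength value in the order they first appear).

sample_id  490nm  430nm  520nm  500nm
S25        33.98  18.8   49.17  75.04
S26        67.02  59.31  87.94  35.89
S23        7.51   31.25  31.24  96.72
S24        73.26  54.76  37.15  72.58

Columns: sample_id plus the 4 distinct wavelength values (490nm, 430nm, 520nm, 500nm).
For example, row S25 column 490nm takes absorbance=33.98 from the long row (S25, 490nm).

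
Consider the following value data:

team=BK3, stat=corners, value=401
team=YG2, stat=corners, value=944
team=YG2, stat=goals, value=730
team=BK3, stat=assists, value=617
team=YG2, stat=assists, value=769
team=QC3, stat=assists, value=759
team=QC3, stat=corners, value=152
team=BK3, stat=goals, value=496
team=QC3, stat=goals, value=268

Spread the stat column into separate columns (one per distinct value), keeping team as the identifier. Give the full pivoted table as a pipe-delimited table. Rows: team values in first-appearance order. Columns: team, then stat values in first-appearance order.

Columns: team plus the 3 distinct stat values (corners, goals, assists).
For example, row BK3 column corners takes value=401 from the long row (BK3, corners).

| team | corners | goals | assists |
| BK3 | 401 | 496 | 617 |
| YG2 | 944 | 730 | 769 |
| QC3 | 152 | 268 | 759 |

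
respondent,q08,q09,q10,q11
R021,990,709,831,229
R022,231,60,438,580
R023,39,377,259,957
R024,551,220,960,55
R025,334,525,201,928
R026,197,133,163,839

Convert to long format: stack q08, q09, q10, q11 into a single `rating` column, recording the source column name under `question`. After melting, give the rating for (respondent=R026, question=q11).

839

Unpivoting turns each (respondent, wide-column) pair into one long row.
The wide cell at row R026, column q11 holds 839, so the long row (R026, q11) has rating=839.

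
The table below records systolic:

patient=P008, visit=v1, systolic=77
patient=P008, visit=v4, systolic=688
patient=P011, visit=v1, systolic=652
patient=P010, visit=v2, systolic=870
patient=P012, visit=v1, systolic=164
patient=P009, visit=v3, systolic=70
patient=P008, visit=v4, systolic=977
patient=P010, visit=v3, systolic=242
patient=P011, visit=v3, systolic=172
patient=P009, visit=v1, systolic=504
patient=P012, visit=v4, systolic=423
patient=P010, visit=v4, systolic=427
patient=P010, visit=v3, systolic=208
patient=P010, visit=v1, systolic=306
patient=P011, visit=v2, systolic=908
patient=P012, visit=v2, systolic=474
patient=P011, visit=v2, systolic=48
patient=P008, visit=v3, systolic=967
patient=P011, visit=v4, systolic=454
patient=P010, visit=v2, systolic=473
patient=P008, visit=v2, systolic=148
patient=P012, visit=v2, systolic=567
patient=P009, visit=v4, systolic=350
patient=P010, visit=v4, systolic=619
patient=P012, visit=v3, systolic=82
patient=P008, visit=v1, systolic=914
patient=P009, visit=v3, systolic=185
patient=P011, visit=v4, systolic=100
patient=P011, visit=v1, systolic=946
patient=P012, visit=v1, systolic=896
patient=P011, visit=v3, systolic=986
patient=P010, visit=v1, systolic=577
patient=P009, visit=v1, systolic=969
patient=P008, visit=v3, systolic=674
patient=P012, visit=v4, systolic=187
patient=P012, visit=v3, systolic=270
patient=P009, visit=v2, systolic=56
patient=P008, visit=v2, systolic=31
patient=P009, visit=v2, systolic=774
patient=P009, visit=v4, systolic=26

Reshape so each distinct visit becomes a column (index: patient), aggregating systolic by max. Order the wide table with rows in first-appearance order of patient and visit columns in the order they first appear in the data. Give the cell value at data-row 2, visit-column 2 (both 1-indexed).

With rows in first-appearance order of patient, row 2 is patient=P011. visit columns in first-appearance order: v1, v4, v2, v3; column 2 is v4.
Long rows with patient=P011, visit=v4: max(454, 100) = 454.

454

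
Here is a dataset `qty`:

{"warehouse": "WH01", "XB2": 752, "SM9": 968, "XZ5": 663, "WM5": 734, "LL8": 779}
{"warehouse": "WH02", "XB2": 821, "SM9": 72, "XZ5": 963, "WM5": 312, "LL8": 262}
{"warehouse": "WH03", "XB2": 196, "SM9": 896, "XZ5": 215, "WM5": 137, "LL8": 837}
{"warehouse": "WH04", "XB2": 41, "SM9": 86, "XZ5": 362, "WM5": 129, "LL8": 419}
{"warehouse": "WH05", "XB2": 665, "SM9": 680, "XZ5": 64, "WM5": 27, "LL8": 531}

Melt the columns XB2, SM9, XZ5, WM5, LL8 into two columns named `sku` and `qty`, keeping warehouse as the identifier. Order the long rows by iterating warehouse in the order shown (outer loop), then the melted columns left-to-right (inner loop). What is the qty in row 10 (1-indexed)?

262

25 rows total (5 × 5). Row 10: index ⌊(10-1)/5⌋ = 1 into warehouse → WH02; (10-1) mod 5 = 4 into the melted columns → LL8.
So row 10 is (WH02, LL8, 262); qty = 262.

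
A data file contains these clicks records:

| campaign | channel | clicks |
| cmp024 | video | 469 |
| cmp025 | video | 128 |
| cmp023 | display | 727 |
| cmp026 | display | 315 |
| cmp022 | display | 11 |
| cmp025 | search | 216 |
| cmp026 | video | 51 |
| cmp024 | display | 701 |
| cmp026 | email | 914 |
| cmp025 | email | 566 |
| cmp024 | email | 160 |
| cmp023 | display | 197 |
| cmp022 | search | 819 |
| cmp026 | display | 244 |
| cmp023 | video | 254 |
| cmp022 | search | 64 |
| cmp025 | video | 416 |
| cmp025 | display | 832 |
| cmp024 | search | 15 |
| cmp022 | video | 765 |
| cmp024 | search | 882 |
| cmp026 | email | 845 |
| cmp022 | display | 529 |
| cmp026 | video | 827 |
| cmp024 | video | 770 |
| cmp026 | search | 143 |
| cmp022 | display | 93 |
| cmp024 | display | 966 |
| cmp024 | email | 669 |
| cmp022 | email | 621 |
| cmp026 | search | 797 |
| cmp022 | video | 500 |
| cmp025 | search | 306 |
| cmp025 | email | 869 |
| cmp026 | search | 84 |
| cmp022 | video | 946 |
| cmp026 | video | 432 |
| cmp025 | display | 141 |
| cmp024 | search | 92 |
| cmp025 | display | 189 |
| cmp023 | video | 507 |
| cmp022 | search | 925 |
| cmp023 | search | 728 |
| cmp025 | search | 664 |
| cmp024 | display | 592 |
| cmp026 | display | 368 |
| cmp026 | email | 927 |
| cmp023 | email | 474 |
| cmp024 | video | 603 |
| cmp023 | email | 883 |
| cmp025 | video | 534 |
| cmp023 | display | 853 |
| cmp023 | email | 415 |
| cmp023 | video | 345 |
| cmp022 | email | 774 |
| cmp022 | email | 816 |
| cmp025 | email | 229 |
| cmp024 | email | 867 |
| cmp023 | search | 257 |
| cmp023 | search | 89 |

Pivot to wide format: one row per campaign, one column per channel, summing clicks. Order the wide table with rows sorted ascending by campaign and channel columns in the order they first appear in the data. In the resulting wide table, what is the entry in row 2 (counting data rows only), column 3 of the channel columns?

With rows sorted ascending by campaign, row 2 is campaign=cmp023. channel columns in first-appearance order: video, display, search, email; column 3 is search.
Long rows with campaign=cmp023, channel=search: 728 + 257 + 89 = 1074.

1074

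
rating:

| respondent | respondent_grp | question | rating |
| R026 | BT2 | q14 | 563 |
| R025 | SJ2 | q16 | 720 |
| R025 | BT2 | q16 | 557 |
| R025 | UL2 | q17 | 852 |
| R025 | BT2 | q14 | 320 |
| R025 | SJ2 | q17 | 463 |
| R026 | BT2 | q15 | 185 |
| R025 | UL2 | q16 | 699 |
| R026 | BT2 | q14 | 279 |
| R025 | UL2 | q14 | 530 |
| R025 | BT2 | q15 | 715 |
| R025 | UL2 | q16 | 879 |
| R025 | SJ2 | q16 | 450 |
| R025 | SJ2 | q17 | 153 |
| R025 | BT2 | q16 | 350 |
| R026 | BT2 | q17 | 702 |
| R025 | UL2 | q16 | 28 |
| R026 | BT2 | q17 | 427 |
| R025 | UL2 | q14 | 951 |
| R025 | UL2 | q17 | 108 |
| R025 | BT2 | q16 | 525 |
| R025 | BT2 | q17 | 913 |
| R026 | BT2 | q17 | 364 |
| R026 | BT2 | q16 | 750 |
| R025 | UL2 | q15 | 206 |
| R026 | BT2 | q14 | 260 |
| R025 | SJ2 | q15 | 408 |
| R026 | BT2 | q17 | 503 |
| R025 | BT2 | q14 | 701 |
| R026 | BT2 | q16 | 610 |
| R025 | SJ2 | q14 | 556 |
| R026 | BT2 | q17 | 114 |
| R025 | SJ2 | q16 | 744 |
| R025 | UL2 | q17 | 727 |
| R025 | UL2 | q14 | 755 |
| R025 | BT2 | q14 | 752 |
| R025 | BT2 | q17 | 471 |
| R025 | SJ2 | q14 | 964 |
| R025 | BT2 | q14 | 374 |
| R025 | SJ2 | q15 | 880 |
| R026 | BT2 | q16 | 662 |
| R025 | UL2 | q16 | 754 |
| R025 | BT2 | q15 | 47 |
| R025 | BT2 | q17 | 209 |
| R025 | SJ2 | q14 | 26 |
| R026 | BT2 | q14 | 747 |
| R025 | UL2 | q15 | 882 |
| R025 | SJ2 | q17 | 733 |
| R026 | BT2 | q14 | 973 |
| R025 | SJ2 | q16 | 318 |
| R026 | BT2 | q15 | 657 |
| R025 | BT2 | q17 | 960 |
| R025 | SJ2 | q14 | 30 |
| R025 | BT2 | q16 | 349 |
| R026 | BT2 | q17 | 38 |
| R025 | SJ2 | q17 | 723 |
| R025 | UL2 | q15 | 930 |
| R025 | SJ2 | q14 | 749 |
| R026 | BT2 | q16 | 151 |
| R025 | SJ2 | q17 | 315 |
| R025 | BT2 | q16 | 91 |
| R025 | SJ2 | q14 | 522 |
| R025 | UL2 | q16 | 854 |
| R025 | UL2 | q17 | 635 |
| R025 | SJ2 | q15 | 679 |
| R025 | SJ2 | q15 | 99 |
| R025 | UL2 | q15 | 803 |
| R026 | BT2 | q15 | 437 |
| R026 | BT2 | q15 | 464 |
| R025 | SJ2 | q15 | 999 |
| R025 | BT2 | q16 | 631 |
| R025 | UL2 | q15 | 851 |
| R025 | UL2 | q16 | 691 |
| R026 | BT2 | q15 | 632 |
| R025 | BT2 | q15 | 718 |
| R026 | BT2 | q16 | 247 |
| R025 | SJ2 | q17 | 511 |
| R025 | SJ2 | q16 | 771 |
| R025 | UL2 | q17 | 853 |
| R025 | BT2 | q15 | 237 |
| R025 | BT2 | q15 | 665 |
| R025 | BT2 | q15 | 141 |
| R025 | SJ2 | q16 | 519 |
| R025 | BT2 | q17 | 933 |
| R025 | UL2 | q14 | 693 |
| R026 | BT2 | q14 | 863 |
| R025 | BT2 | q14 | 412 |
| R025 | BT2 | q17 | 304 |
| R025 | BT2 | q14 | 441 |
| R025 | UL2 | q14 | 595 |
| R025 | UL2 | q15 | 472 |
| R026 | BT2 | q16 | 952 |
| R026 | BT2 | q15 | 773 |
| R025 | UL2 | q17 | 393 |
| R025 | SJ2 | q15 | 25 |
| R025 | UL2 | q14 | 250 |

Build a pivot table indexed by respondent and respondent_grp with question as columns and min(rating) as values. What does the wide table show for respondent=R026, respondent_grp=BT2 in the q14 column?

260

Rows with respondent=R026, respondent_grp=BT2 and question=q14: rating values are 563, 279, 260, 747, 973, 863.
min(563, 279, 260, 747, 973, 863) = 260.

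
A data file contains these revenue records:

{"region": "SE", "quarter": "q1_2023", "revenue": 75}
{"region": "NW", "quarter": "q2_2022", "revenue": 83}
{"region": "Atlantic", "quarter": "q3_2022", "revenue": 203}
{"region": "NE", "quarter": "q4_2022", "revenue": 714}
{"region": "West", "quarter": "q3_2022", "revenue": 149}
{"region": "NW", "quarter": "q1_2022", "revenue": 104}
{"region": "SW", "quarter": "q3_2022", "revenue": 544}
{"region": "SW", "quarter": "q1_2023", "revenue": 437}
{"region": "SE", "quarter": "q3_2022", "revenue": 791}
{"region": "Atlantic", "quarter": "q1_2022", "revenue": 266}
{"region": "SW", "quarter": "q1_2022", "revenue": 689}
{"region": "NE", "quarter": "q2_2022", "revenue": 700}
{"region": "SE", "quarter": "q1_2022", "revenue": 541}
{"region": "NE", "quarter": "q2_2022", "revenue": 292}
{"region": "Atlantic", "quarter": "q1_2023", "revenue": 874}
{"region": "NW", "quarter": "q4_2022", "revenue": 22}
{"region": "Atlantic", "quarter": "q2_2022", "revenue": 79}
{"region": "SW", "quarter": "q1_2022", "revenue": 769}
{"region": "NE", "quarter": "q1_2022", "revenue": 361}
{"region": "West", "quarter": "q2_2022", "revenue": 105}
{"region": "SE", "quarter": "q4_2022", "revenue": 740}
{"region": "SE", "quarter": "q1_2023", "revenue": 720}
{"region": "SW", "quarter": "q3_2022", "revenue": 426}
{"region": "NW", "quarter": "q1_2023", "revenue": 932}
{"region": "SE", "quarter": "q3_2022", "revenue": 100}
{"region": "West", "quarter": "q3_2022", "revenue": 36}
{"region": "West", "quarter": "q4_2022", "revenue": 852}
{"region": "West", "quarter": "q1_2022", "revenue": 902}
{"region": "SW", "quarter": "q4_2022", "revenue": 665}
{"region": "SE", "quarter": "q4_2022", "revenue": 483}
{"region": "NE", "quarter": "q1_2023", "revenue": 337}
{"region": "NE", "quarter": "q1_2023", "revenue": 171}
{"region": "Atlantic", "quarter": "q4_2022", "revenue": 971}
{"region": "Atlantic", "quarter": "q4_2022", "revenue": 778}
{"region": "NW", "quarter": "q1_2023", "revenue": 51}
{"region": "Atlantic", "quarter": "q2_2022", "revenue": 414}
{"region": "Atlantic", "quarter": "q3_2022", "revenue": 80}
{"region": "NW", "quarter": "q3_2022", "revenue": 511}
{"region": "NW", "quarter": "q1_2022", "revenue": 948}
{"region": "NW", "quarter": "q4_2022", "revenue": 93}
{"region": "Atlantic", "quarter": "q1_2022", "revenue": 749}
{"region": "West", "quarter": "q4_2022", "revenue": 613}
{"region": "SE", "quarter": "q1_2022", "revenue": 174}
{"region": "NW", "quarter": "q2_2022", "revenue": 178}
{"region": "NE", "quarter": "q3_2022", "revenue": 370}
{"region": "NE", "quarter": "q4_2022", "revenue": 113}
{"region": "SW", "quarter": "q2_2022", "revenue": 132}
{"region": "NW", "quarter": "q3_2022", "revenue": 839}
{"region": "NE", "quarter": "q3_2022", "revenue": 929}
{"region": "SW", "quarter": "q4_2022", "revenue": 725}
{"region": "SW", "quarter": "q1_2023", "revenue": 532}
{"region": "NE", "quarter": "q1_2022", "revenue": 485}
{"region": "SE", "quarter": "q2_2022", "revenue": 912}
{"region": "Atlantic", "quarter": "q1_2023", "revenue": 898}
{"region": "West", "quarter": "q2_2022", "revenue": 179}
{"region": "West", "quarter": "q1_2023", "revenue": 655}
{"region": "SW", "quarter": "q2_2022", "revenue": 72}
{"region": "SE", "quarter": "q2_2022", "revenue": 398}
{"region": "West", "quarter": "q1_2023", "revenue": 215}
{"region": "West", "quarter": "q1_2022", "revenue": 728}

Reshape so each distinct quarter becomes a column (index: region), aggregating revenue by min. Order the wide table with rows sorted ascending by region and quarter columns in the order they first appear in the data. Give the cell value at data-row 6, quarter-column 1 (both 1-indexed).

With rows sorted ascending by region, row 6 is region=West. quarter columns in first-appearance order: q1_2023, q2_2022, q3_2022, q4_2022, q1_2022; column 1 is q1_2023.
Long rows with region=West, quarter=q1_2023: min(655, 215) = 215.

215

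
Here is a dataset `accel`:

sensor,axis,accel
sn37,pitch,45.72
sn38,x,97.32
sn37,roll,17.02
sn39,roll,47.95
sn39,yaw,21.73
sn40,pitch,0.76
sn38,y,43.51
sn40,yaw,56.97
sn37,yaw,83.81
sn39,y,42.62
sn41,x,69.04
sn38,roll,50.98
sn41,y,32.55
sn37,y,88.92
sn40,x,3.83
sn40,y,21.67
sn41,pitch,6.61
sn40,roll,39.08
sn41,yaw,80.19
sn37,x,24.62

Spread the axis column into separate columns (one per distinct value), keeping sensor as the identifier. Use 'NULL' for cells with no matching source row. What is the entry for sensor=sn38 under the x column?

The long row with sensor=sn38, axis=x has accel=97.32.

97.32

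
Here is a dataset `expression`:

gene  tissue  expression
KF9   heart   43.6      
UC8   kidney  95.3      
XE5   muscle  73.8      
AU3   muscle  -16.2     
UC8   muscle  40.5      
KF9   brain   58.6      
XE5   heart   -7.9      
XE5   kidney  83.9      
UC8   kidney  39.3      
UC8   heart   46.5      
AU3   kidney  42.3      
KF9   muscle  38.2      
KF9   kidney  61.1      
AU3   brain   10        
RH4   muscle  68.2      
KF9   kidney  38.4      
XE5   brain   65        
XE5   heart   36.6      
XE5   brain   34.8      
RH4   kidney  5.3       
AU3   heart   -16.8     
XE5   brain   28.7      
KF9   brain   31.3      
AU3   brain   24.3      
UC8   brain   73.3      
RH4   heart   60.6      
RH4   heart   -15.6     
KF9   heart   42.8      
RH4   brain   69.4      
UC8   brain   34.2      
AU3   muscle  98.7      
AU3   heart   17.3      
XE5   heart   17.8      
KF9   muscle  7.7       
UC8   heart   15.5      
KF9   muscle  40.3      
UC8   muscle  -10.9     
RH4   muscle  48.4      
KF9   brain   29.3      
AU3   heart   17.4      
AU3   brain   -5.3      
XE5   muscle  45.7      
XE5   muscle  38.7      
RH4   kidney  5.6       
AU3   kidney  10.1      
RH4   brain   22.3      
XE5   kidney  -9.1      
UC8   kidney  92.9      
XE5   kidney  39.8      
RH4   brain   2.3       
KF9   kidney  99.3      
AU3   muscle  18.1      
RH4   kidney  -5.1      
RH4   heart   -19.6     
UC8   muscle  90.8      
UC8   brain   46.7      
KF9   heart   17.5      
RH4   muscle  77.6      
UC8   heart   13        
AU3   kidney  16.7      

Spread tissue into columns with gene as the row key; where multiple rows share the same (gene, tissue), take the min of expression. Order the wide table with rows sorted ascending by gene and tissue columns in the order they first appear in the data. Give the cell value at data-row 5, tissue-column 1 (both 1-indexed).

With rows sorted ascending by gene, row 5 is gene=XE5. tissue columns in first-appearance order: heart, kidney, muscle, brain; column 1 is heart.
Long rows with gene=XE5, tissue=heart: min(-7.9, 36.6, 17.8) = -7.9.

-7.9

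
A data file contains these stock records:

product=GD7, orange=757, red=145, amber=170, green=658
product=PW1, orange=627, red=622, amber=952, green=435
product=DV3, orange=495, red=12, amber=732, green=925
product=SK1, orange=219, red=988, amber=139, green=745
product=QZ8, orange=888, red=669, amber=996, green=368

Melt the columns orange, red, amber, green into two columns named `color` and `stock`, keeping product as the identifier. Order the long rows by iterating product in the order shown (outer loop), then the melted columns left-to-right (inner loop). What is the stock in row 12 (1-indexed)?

20 rows total (5 × 4). Row 12: index ⌊(12-1)/4⌋ = 2 into product → DV3; (12-1) mod 4 = 3 into the melted columns → green.
So row 12 is (DV3, green, 925); stock = 925.

925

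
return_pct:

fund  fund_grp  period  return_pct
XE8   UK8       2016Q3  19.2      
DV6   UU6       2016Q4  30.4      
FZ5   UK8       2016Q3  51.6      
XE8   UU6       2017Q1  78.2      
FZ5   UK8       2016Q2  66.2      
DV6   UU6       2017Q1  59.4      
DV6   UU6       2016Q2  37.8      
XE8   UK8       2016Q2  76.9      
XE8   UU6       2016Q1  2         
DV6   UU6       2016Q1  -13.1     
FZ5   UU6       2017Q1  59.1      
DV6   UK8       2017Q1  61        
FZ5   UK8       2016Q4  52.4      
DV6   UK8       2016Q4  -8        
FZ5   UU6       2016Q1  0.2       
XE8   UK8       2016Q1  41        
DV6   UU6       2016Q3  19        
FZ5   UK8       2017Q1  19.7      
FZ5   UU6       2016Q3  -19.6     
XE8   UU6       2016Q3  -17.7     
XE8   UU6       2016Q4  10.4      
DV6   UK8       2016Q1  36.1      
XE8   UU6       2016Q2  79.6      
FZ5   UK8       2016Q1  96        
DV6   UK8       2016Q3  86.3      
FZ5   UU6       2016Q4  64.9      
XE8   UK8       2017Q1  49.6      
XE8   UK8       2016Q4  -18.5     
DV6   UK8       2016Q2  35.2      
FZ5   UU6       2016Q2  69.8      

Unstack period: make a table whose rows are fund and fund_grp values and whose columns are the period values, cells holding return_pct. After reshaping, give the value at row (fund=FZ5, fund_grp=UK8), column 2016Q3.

Wide layout: rows indexed by fund and fund_grp, columns are the 5 distinct period values (2016Q3, 2016Q4, 2017Q1, 2016Q2, 2016Q1).
Cell (fund=FZ5, fund_grp=UK8, period=2016Q3) draws from the long row where fund=FZ5, fund_grp=UK8 and period=2016Q3, which has return_pct=51.6.

51.6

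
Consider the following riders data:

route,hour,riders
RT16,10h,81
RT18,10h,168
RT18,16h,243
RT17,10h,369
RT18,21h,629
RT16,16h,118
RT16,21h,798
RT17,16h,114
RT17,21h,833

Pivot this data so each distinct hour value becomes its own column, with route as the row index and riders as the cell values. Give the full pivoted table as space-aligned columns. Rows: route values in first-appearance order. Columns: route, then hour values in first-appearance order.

route  10h  16h  21h
RT16   81   118  798
RT18   168  243  629
RT17   369  114  833

Columns: route plus the 3 distinct hour values (10h, 16h, 21h).
For example, row RT16 column 10h takes riders=81 from the long row (RT16, 10h).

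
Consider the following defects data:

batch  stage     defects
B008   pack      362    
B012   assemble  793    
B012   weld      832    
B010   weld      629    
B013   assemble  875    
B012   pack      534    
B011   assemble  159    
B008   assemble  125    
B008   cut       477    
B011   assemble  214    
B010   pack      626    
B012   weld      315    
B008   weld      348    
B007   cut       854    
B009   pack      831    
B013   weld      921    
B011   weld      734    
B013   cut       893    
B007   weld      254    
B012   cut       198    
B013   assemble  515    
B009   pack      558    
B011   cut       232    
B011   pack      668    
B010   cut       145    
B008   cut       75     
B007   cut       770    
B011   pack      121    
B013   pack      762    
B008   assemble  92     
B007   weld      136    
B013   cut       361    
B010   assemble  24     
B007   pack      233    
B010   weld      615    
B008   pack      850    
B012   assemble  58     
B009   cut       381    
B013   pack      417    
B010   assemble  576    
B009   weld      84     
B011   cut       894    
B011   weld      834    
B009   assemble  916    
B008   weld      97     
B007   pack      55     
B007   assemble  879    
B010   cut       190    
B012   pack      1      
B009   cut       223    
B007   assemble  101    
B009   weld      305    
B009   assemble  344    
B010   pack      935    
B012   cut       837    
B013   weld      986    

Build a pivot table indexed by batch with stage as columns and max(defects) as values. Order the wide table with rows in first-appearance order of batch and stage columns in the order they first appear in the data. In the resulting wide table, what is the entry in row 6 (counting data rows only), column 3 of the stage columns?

254

With rows in first-appearance order of batch, row 6 is batch=B007. stage columns in first-appearance order: pack, assemble, weld, cut; column 3 is weld.
Long rows with batch=B007, stage=weld: max(254, 136) = 254.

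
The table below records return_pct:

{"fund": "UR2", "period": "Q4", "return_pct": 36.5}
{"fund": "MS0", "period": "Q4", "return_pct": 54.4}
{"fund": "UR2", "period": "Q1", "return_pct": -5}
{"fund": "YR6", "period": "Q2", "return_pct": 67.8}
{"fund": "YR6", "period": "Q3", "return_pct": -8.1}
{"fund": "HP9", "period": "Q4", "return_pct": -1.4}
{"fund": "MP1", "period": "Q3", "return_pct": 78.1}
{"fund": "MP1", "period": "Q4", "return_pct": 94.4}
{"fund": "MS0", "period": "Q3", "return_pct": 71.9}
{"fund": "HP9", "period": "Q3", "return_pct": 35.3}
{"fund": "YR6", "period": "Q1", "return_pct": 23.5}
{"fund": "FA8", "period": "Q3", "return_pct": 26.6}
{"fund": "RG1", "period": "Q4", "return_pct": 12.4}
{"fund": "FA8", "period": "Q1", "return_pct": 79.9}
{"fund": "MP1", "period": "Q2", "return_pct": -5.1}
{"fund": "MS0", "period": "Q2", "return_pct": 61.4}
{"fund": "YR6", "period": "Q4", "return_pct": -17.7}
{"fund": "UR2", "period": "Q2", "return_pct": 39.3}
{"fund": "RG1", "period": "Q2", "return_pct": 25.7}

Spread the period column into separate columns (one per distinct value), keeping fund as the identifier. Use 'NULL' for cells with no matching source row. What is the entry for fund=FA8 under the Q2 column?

No long-format row has fund=FA8 and period=Q2, so the cell is NULL.

NULL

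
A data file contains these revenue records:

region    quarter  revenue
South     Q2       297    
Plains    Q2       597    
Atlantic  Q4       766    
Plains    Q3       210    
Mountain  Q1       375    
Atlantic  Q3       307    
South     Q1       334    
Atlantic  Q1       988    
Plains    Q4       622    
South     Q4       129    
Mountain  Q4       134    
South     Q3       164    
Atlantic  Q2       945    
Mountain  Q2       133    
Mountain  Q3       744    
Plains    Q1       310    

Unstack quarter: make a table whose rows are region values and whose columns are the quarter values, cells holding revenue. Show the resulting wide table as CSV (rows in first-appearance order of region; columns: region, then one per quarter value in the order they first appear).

Columns: region plus the 4 distinct quarter values (Q2, Q4, Q3, Q1).
For example, row South column Q2 takes revenue=297 from the long row (South, Q2).

region,Q2,Q4,Q3,Q1
South,297,129,164,334
Plains,597,622,210,310
Atlantic,945,766,307,988
Mountain,133,134,744,375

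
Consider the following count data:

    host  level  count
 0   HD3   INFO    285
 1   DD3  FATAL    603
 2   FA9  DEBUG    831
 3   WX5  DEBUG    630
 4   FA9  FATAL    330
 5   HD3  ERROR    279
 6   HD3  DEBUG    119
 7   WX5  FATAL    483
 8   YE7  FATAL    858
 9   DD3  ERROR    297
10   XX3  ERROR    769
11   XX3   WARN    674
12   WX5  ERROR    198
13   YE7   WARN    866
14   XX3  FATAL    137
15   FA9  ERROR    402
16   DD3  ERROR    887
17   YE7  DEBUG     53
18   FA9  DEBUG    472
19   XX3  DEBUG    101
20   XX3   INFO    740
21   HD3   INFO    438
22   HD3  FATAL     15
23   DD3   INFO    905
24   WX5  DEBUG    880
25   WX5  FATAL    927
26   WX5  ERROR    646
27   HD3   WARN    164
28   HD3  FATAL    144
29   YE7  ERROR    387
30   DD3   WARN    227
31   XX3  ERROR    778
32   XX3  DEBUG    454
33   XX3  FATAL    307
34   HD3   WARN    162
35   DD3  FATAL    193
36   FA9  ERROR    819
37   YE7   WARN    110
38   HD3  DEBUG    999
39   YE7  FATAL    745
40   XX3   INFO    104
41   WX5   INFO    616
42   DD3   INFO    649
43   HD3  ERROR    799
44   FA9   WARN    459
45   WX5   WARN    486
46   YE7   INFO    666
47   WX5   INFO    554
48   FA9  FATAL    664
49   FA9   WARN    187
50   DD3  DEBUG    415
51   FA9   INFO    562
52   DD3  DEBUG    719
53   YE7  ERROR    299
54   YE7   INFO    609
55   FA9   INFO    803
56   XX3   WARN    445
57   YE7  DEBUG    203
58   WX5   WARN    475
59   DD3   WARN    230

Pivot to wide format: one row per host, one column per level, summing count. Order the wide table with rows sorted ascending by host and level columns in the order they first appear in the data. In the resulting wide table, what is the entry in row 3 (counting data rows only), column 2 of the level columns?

159

With rows sorted ascending by host, row 3 is host=HD3. level columns in first-appearance order: INFO, FATAL, DEBUG, ERROR, WARN; column 2 is FATAL.
Long rows with host=HD3, level=FATAL: 15 + 144 = 159.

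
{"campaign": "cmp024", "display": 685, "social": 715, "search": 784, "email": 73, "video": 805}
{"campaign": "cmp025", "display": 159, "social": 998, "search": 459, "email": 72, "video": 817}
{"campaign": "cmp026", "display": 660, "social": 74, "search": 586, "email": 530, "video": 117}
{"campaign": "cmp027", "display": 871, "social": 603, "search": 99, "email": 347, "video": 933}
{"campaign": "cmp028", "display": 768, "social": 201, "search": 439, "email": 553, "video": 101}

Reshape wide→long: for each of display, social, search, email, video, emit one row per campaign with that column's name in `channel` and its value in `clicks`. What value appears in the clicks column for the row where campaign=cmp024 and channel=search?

Unpivoting turns each (campaign, wide-column) pair into one long row.
The wide cell at row cmp024, column search holds 784, so the long row (cmp024, search) has clicks=784.

784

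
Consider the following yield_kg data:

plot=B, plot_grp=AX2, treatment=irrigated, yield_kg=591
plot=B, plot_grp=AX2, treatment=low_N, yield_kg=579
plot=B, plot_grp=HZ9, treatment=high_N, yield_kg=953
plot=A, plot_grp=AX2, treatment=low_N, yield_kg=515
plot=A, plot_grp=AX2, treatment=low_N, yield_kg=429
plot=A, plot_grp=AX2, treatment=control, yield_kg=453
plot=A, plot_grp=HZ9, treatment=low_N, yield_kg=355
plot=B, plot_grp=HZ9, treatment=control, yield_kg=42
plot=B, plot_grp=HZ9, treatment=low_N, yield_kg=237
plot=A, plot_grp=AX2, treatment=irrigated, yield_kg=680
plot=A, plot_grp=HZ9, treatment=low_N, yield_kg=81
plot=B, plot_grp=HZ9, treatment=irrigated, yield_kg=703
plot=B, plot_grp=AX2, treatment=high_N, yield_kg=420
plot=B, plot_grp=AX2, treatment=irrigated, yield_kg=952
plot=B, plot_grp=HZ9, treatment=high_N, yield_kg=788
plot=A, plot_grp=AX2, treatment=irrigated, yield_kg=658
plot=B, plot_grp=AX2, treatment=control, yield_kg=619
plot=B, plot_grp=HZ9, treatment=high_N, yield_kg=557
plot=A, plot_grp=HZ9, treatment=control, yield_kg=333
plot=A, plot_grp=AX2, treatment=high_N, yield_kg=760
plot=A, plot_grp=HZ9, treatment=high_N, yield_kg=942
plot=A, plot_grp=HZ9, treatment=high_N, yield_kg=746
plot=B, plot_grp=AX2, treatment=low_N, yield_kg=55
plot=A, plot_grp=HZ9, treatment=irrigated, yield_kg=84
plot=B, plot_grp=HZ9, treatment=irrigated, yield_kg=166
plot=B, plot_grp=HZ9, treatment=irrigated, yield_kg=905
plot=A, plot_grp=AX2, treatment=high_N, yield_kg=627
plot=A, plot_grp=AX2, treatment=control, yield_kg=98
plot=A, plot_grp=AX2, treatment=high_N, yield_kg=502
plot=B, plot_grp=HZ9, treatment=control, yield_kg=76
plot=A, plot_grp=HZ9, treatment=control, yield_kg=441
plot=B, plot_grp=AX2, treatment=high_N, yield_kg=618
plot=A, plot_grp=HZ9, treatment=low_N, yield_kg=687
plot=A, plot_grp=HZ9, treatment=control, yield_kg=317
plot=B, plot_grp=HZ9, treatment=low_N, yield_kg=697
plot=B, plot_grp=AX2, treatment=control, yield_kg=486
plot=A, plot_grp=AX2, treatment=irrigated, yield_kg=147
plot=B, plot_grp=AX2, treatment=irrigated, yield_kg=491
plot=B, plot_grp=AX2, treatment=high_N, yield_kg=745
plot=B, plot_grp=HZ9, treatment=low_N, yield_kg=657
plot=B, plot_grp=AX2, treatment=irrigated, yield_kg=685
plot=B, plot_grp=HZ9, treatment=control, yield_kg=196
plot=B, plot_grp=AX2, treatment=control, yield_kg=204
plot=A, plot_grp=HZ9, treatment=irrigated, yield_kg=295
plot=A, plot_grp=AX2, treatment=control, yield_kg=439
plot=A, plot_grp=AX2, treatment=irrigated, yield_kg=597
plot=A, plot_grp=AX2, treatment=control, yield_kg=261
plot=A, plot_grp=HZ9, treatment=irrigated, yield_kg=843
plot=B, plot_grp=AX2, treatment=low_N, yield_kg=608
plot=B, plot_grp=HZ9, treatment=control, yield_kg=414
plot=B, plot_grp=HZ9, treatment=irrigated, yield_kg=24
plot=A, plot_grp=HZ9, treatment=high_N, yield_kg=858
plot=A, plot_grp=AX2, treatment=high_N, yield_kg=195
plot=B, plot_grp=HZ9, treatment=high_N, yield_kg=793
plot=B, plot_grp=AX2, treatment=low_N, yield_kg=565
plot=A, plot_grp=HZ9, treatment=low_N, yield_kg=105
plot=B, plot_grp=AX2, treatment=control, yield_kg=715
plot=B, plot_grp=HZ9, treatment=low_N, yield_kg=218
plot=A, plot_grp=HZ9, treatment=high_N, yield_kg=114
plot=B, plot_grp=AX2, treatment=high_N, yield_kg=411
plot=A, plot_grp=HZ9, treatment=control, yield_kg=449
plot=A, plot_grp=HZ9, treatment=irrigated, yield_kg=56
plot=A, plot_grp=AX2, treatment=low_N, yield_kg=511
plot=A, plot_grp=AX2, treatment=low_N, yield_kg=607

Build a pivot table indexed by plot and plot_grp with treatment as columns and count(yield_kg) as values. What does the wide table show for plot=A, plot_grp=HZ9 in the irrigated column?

4

Rows with plot=A, plot_grp=HZ9 and treatment=irrigated: yield_kg values are 84, 295, 843, 56.
4 rows match — count = 4.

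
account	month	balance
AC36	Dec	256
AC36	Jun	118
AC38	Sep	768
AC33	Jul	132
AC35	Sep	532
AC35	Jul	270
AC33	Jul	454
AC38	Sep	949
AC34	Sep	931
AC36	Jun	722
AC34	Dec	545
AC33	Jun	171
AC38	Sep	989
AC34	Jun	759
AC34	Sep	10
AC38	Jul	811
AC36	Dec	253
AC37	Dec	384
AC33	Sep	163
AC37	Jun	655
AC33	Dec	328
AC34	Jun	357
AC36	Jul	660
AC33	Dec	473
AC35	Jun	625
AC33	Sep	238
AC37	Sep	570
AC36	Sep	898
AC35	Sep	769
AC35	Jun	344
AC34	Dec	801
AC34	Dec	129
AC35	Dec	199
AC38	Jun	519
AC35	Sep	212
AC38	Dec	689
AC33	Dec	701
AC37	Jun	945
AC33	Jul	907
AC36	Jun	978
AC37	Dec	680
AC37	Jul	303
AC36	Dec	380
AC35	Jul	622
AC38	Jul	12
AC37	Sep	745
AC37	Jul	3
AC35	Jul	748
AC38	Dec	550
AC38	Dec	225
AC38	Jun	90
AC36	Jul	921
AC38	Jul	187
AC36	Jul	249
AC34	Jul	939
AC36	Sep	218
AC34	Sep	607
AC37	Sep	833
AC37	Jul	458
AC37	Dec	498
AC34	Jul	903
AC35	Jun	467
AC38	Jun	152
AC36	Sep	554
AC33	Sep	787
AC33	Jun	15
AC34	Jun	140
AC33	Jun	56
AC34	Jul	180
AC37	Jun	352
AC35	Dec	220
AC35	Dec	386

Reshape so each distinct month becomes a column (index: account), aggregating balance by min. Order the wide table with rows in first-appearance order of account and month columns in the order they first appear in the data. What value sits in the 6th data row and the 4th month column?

3

With rows in first-appearance order of account, row 6 is account=AC37. month columns in first-appearance order: Dec, Jun, Sep, Jul; column 4 is Jul.
Long rows with account=AC37, month=Jul: min(303, 3, 458) = 3.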